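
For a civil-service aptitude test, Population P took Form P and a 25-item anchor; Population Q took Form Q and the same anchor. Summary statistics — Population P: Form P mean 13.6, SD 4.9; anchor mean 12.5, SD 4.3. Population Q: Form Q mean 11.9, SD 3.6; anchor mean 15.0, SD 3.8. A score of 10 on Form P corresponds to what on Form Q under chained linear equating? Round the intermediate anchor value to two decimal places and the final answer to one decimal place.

6.5

Form P → anchor (Population P): v = (4.3/4.9)(10 − 13.6) + 12.5 = 9.34
anchor → Form Q (Population Q): y = (3.6/3.8)(9.34 − 15.0) + 11.9 = 6.5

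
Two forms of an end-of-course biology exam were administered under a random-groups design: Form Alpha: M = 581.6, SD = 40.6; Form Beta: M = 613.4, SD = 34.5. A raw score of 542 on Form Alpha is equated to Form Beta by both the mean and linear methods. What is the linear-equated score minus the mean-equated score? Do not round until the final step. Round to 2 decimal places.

5.95

Mean-equated: 542 + (613.4 − 581.6) = 573.80
Linear-equated: (34.5/40.6)(542 − 581.6) + 613.4 = 579.750
Difference = 579.750 − 573.80 = 5.95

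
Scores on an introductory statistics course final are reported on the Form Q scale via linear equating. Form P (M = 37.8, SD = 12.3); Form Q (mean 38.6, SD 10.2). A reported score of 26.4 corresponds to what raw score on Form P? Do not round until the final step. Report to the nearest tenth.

Invert y = (SD_Y/SD_X)(x − M_X) + M_Y:
x = (SD_X/SD_Y)(y − M_Y) + M_X = (12.3/10.2)(26.4 − 38.6) + 37.8
x = 1.205882 × -12.200 + 37.8 = 23.1

23.1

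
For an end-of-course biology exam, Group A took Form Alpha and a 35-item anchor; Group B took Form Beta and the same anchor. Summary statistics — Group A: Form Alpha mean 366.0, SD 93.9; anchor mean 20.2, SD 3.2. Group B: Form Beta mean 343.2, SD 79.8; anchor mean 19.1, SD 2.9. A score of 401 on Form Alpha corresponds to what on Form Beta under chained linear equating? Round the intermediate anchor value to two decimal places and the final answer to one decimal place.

Form Alpha → anchor (Group A): v = (3.2/93.9)(401 − 366.0) + 20.2 = 21.39
anchor → Form Beta (Group B): y = (79.8/2.9)(21.39 − 19.1) + 343.2 = 406.2

406.2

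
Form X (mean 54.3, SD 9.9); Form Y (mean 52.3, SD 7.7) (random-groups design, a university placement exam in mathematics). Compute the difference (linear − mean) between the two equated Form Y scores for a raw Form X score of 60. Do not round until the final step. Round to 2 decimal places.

-1.27

Mean-equated: 60 + (52.3 − 54.3) = 58.00
Linear-equated: (7.7/9.9)(60 − 54.3) + 52.3 = 56.733
Difference = 56.733 − 58.00 = -1.27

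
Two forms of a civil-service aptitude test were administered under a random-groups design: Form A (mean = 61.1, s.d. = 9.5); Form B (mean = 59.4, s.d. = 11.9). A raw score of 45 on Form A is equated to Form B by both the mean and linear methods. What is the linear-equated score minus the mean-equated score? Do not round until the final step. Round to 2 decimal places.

-4.07

Mean-equated: 45 + (59.4 − 61.1) = 43.30
Linear-equated: (11.9/9.5)(45 − 61.1) + 59.4 = 39.233
Difference = 39.233 − 43.30 = -4.07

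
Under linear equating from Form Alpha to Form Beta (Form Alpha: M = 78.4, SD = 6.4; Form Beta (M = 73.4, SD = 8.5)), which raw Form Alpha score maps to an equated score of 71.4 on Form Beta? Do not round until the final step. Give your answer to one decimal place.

Invert y = (SD_Y/SD_X)(x − M_X) + M_Y:
x = (SD_X/SD_Y)(y − M_Y) + M_X = (6.4/8.5)(71.4 − 73.4) + 78.4
x = 0.752941 × -2.000 + 78.4 = 76.9

76.9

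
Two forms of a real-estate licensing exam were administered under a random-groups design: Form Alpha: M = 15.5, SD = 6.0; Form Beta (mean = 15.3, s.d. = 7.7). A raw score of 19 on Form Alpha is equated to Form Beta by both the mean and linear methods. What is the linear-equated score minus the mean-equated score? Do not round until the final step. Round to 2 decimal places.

Mean-equated: 19 + (15.3 − 15.5) = 18.80
Linear-equated: (7.7/6.0)(19 − 15.5) + 15.3 = 19.792
Difference = 19.792 − 18.80 = 0.99

0.99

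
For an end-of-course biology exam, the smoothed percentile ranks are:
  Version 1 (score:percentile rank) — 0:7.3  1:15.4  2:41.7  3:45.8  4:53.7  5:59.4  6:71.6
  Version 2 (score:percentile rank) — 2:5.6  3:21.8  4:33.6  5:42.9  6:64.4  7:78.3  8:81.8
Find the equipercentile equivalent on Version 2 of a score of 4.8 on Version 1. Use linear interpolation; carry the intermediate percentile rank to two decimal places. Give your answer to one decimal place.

5.7

PR of 4.8 on Version 1: 53.7 + (4.8 − 4)/(5 − 4) × (59.4 − 53.7) = 58.26
On Version 2, PR 58.26 falls between score 5 (PR 42.9) and 6 (PR 64.4).
Interpolate: 5 + (58.26 − 42.9)/(64.4 − 42.9) × (6 − 5) = 5.7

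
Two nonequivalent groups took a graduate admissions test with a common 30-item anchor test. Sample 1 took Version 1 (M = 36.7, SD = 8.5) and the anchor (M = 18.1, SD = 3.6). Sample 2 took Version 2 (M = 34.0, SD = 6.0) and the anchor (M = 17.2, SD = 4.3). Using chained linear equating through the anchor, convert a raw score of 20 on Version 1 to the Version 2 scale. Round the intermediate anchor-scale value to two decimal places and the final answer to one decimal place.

Version 1 → anchor (Sample 1): v = (3.6/8.5)(20 − 36.7) + 18.1 = 11.03
anchor → Version 2 (Sample 2): y = (6.0/4.3)(11.03 − 17.2) + 34.0 = 25.4

25.4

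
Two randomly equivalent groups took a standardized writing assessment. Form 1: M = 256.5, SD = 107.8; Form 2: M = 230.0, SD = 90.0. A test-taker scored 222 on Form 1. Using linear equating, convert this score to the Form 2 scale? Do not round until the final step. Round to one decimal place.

Linear equating: y = (SD_Y/SD_X)(x − M_X) + M_Y
y = (90.0/107.8)(222 − 256.5) + 230.0
y = 0.834879 × -34.5 + 230.0 = -28.8033 + 230.0 = 201.2

201.2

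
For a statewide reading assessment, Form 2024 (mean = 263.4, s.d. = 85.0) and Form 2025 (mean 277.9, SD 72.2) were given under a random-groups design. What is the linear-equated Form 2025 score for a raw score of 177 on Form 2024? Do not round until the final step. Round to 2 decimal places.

204.51

Linear equating: y = (SD_Y/SD_X)(x − M_X) + M_Y
y = (72.2/85.0)(177 − 263.4) + 277.9
y = 0.849412 × -86.4 + 277.9 = -73.3892 + 277.9 = 204.51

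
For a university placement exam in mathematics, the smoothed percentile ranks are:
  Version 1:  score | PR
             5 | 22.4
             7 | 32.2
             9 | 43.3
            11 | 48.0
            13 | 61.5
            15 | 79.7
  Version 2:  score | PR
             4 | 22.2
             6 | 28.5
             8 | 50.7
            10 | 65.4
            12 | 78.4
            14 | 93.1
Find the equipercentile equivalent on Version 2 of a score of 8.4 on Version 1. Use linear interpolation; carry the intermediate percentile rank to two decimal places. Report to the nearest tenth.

7.0

PR of 8.4 on Version 1: 32.2 + (8.4 − 7)/(9 − 7) × (43.3 − 32.2) = 39.97
On Version 2, PR 39.97 falls between score 6 (PR 28.5) and 8 (PR 50.7).
Interpolate: 6 + (39.97 − 28.5)/(50.7 − 28.5) × (8 − 6) = 7.0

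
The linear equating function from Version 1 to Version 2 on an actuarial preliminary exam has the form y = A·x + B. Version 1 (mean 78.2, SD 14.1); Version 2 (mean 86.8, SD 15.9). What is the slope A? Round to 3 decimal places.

1.128

A = SD_Y / SD_X = 15.9 / 14.1 = 1.128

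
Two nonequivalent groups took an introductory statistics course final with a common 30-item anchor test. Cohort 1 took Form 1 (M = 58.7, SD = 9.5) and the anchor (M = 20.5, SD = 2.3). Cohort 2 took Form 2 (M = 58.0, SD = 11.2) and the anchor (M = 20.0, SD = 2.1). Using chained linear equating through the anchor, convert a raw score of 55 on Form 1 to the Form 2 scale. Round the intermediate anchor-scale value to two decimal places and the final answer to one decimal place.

Form 1 → anchor (Cohort 1): v = (2.3/9.5)(55 − 58.7) + 20.5 = 19.60
anchor → Form 2 (Cohort 2): y = (11.2/2.1)(19.60 − 20.0) + 58.0 = 55.9

55.9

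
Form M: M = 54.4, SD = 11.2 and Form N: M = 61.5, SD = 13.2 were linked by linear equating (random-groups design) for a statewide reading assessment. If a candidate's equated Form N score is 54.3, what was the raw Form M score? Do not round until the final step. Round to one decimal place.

48.3

Invert y = (SD_Y/SD_X)(x − M_X) + M_Y:
x = (SD_X/SD_Y)(y − M_Y) + M_X = (11.2/13.2)(54.3 − 61.5) + 54.4
x = 0.848485 × -7.200 + 54.4 = 48.3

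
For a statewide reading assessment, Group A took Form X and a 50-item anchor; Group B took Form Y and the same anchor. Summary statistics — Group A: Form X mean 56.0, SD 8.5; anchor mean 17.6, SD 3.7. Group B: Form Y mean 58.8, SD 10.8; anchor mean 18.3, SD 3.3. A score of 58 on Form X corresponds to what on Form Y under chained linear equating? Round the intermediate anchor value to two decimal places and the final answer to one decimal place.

59.4

Form X → anchor (Group A): v = (3.7/8.5)(58 − 56.0) + 17.6 = 18.47
anchor → Form Y (Group B): y = (10.8/3.3)(18.47 − 18.3) + 58.8 = 59.4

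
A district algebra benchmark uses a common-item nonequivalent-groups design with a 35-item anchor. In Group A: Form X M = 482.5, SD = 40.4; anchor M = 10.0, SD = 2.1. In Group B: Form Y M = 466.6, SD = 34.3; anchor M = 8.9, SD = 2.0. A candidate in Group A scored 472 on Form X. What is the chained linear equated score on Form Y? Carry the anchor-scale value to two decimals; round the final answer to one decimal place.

Form X → anchor (Group A): v = (2.1/40.4)(472 − 482.5) + 10.0 = 9.45
anchor → Form Y (Group B): y = (34.3/2.0)(9.45 − 8.9) + 466.6 = 476.0

476.0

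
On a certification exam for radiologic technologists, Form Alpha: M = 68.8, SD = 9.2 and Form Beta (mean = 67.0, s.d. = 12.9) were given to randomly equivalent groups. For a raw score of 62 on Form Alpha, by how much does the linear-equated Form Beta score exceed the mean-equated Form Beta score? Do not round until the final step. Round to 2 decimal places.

-2.73

Mean-equated: 62 + (67.0 − 68.8) = 60.20
Linear-equated: (12.9/9.2)(62 − 68.8) + 67.0 = 57.465
Difference = 57.465 − 60.20 = -2.73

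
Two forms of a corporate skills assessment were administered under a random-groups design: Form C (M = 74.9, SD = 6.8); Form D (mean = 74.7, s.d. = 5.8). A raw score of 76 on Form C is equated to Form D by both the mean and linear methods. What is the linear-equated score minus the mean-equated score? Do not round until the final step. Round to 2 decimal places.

-0.16

Mean-equated: 76 + (74.7 − 74.9) = 75.80
Linear-equated: (5.8/6.8)(76 − 74.9) + 74.7 = 75.638
Difference = 75.638 − 75.80 = -0.16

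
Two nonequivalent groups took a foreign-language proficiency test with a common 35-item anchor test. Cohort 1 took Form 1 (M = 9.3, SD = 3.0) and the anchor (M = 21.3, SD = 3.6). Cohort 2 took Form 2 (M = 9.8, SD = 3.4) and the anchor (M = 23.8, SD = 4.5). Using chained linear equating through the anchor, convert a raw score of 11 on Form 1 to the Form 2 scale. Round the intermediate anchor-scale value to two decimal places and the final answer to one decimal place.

Form 1 → anchor (Cohort 1): v = (3.6/3.0)(11 − 9.3) + 21.3 = 23.34
anchor → Form 2 (Cohort 2): y = (3.4/4.5)(23.34 − 23.8) + 9.8 = 9.5

9.5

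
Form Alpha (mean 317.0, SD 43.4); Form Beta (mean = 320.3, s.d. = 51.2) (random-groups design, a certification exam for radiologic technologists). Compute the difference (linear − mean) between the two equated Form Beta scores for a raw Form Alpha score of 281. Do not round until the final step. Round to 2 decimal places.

-6.47

Mean-equated: 281 + (320.3 − 317.0) = 284.30
Linear-equated: (51.2/43.4)(281 − 317.0) + 320.3 = 277.830
Difference = 277.830 − 284.30 = -6.47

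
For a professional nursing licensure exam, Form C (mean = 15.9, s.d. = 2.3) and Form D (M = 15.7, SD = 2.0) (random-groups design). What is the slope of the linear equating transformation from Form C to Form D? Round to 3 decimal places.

0.870

A = SD_Y / SD_X = 2.0 / 2.3 = 0.870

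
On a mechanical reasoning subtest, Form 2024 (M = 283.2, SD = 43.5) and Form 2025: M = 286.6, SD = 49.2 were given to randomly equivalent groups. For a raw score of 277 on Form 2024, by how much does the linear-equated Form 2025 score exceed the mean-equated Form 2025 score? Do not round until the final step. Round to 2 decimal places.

-0.81

Mean-equated: 277 + (286.6 − 283.2) = 280.40
Linear-equated: (49.2/43.5)(277 − 283.2) + 286.6 = 279.588
Difference = 279.588 − 280.40 = -0.81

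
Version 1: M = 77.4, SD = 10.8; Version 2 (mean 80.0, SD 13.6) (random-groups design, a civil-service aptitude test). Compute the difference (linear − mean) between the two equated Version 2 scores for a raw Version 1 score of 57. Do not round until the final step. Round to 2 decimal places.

-5.29

Mean-equated: 57 + (80.0 − 77.4) = 59.60
Linear-equated: (13.6/10.8)(57 − 77.4) + 80.0 = 54.311
Difference = 54.311 − 59.60 = -5.29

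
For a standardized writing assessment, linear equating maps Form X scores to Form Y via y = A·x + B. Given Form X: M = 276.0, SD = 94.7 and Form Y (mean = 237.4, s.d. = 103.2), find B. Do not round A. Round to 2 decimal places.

-63.37

A = SD_Y / SD_X = 103.2 / 94.7 = 1.089757
B = M_Y − A·M_X = 237.4 − 1.089757 × 276.0 = -63.37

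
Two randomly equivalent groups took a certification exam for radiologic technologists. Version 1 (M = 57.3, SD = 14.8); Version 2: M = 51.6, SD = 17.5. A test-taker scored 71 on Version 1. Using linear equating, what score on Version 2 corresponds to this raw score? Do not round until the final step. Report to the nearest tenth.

Linear equating: y = (SD_Y/SD_X)(x − M_X) + M_Y
y = (17.5/14.8)(71 − 57.3) + 51.6
y = 1.182432 × 13.7 + 51.6 = 16.1993 + 51.6 = 67.8

67.8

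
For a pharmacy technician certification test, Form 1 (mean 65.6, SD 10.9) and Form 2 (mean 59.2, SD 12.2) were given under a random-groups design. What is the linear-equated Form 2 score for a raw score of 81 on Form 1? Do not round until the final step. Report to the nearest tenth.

Linear equating: y = (SD_Y/SD_X)(x − M_X) + M_Y
y = (12.2/10.9)(81 − 65.6) + 59.2
y = 1.119266 × 15.4 + 59.2 = 17.2367 + 59.2 = 76.4

76.4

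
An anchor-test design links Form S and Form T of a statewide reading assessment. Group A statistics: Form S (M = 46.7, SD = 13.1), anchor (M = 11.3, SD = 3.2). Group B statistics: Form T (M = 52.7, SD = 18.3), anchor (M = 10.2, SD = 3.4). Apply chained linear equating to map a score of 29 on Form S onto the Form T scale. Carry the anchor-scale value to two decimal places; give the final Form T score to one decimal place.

Form S → anchor (Group A): v = (3.2/13.1)(29 − 46.7) + 11.3 = 6.98
anchor → Form T (Group B): y = (18.3/3.4)(6.98 − 10.2) + 52.7 = 35.4

35.4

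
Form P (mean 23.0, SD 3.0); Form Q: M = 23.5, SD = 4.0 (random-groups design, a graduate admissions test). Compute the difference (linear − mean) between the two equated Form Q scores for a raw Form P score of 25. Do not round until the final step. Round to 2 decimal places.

0.67

Mean-equated: 25 + (23.5 − 23.0) = 25.50
Linear-equated: (4.0/3.0)(25 − 23.0) + 23.5 = 26.167
Difference = 26.167 − 25.50 = 0.67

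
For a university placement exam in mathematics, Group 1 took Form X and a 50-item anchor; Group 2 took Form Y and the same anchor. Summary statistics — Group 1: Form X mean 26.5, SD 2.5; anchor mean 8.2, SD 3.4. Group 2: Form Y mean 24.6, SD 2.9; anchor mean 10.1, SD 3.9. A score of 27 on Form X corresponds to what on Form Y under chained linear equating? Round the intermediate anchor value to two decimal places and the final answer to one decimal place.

23.7

Form X → anchor (Group 1): v = (3.4/2.5)(27 − 26.5) + 8.2 = 8.88
anchor → Form Y (Group 2): y = (2.9/3.9)(8.88 − 10.1) + 24.6 = 23.7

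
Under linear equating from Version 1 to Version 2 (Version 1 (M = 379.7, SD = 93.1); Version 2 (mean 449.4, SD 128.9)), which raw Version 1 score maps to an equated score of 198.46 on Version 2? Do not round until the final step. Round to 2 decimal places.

Invert y = (SD_Y/SD_X)(x − M_X) + M_Y:
x = (SD_X/SD_Y)(y − M_Y) + M_X = (93.1/128.9)(198.46 − 449.4) + 379.7
x = 0.722265 × -250.940 + 379.7 = 198.45

198.45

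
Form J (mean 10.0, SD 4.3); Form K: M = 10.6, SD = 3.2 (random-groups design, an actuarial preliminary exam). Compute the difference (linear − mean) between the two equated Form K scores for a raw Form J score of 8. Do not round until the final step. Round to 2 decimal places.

Mean-equated: 8 + (10.6 − 10.0) = 8.60
Linear-equated: (3.2/4.3)(8 − 10.0) + 10.6 = 9.112
Difference = 9.112 − 8.60 = 0.51

0.51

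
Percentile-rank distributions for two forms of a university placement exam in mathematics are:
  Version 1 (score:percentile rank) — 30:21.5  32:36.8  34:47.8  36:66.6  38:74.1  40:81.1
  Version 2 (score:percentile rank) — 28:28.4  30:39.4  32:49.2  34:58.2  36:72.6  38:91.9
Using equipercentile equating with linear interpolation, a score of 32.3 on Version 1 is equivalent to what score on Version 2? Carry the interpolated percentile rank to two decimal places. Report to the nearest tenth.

29.8

PR of 32.3 on Version 1: 36.8 + (32.3 − 32)/(34 − 32) × (47.8 − 36.8) = 38.45
On Version 2, PR 38.45 falls between score 28 (PR 28.4) and 30 (PR 39.4).
Interpolate: 28 + (38.45 − 28.4)/(39.4 − 28.4) × (30 − 28) = 29.8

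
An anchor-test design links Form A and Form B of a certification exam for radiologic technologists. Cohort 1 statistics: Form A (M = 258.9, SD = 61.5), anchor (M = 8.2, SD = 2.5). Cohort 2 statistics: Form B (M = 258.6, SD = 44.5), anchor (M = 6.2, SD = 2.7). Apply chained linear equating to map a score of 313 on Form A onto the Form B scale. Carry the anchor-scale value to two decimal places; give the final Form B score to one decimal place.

Form A → anchor (Cohort 1): v = (2.5/61.5)(313 − 258.9) + 8.2 = 10.40
anchor → Form B (Cohort 2): y = (44.5/2.7)(10.40 − 6.2) + 258.6 = 327.8

327.8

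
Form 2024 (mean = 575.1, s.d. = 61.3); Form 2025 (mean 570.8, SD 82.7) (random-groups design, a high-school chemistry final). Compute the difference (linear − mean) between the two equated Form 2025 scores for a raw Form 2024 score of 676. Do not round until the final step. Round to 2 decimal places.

Mean-equated: 676 + (570.8 − 575.1) = 671.70
Linear-equated: (82.7/61.3)(676 − 575.1) + 570.8 = 706.924
Difference = 706.924 − 671.70 = 35.22

35.22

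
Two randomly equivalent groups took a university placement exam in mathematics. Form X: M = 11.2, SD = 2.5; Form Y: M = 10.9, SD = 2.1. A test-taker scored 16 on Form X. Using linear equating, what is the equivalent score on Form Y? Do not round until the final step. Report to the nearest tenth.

Linear equating: y = (SD_Y/SD_X)(x − M_X) + M_Y
y = (2.1/2.5)(16 − 11.2) + 10.9
y = 0.840000 × 4.8 + 10.9 = 4.0320 + 10.9 = 14.9

14.9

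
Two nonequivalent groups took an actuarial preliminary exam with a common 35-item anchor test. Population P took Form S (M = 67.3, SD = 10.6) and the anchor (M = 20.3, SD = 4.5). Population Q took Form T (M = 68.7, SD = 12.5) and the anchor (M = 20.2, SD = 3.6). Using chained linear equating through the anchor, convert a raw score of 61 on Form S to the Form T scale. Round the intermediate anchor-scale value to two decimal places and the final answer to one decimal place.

Form S → anchor (Population P): v = (4.5/10.6)(61 − 67.3) + 20.3 = 17.63
anchor → Form T (Population Q): y = (12.5/3.6)(17.63 − 20.2) + 68.7 = 59.8

59.8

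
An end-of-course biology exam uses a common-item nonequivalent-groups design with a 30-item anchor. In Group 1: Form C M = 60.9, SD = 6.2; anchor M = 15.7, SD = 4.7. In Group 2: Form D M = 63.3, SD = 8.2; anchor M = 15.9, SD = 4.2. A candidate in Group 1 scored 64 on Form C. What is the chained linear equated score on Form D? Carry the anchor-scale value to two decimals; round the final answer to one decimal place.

67.5

Form C → anchor (Group 1): v = (4.7/6.2)(64 − 60.9) + 15.7 = 18.05
anchor → Form D (Group 2): y = (8.2/4.2)(18.05 − 15.9) + 63.3 = 67.5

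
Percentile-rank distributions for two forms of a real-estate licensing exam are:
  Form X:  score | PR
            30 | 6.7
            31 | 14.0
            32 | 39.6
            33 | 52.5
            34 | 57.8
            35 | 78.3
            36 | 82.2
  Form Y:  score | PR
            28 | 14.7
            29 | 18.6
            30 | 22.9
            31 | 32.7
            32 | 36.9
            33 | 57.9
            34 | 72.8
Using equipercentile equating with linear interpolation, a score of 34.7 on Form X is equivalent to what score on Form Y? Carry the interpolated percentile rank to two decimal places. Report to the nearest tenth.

PR of 34.7 on Form X: 57.8 + (34.7 − 34)/(35 − 34) × (78.3 − 57.8) = 72.15
On Form Y, PR 72.15 falls between score 33 (PR 57.9) and 34 (PR 72.8).
Interpolate: 33 + (72.15 − 57.9)/(72.8 − 57.9) × (34 − 33) = 34.0

34.0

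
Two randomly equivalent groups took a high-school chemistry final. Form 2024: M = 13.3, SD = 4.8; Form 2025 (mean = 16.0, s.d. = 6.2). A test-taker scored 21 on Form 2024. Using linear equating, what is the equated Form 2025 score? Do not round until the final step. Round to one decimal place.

25.9

Linear equating: y = (SD_Y/SD_X)(x − M_X) + M_Y
y = (6.2/4.8)(21 − 13.3) + 16.0
y = 1.291667 × 7.7 + 16.0 = 9.9458 + 16.0 = 25.9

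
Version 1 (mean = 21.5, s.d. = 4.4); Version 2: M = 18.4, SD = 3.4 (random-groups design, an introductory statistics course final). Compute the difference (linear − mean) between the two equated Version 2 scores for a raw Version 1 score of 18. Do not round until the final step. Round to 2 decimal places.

Mean-equated: 18 + (18.4 − 21.5) = 14.90
Linear-equated: (3.4/4.4)(18 − 21.5) + 18.4 = 15.695
Difference = 15.695 − 14.90 = 0.80

0.80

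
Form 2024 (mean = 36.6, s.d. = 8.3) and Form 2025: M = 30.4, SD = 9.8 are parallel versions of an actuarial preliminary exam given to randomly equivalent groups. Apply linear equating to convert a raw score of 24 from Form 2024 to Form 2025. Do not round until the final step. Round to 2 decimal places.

Linear equating: y = (SD_Y/SD_X)(x − M_X) + M_Y
y = (9.8/8.3)(24 − 36.6) + 30.4
y = 1.180723 × -12.6 + 30.4 = -14.8771 + 30.4 = 15.52

15.52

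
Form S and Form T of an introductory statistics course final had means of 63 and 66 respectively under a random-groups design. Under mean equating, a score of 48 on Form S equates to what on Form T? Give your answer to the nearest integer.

51

Mean equating: y = x + (M_Y − M_X) = 48 + (66 − 63) = 51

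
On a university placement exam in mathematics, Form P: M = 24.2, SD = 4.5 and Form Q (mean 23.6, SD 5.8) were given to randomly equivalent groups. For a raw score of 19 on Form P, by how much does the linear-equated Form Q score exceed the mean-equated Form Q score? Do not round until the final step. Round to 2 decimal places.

-1.50

Mean-equated: 19 + (23.6 − 24.2) = 18.40
Linear-equated: (5.8/4.5)(19 − 24.2) + 23.6 = 16.898
Difference = 16.898 − 18.40 = -1.50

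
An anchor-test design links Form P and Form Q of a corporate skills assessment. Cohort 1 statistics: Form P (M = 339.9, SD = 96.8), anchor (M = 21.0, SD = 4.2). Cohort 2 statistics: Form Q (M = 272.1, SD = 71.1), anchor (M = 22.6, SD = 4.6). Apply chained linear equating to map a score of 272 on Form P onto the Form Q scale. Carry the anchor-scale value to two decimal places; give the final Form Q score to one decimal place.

Form P → anchor (Cohort 1): v = (4.2/96.8)(272 − 339.9) + 21.0 = 18.05
anchor → Form Q (Cohort 2): y = (71.1/4.6)(18.05 − 22.6) + 272.1 = 201.8

201.8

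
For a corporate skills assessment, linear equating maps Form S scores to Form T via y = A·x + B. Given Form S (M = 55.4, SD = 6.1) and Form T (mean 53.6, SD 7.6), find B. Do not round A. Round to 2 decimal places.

A = SD_Y / SD_X = 7.6 / 6.1 = 1.245902
B = M_Y − A·M_X = 53.6 − 1.245902 × 55.4 = -15.42

-15.42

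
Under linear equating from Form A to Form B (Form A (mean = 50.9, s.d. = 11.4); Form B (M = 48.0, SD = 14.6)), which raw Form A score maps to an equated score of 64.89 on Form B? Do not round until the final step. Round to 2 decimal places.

Invert y = (SD_Y/SD_X)(x − M_X) + M_Y:
x = (SD_X/SD_Y)(y − M_Y) + M_X = (11.4/14.6)(64.89 − 48.0) + 50.9
x = 0.780822 × 16.890 + 50.9 = 64.09

64.09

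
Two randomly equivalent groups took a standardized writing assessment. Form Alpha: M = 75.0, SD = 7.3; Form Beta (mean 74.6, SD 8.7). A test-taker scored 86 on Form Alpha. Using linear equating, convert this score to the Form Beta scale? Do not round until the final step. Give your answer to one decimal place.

87.7

Linear equating: y = (SD_Y/SD_X)(x − M_X) + M_Y
y = (8.7/7.3)(86 − 75.0) + 74.6
y = 1.191781 × 11.0 + 74.6 = 13.1096 + 74.6 = 87.7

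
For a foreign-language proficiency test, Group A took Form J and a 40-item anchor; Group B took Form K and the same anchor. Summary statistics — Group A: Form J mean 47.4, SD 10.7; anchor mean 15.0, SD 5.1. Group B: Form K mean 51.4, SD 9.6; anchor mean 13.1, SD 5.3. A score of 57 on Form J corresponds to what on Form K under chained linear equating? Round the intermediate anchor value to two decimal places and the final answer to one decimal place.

Form J → anchor (Group A): v = (5.1/10.7)(57 − 47.4) + 15.0 = 19.58
anchor → Form K (Group B): y = (9.6/5.3)(19.58 − 13.1) + 51.4 = 63.1

63.1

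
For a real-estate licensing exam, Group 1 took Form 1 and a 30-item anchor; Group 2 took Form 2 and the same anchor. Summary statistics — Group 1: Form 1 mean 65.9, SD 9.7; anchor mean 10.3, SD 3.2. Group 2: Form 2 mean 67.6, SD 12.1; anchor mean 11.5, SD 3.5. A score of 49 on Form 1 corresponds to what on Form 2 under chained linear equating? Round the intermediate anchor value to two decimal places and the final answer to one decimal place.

44.2

Form 1 → anchor (Group 1): v = (3.2/9.7)(49 − 65.9) + 10.3 = 4.72
anchor → Form 2 (Group 2): y = (12.1/3.5)(4.72 − 11.5) + 67.6 = 44.2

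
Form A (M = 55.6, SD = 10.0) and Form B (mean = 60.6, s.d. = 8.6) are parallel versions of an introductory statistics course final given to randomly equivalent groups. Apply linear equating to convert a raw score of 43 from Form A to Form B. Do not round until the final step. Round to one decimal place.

49.8

Linear equating: y = (SD_Y/SD_X)(x − M_X) + M_Y
y = (8.6/10.0)(43 − 55.6) + 60.6
y = 0.860000 × -12.6 + 60.6 = -10.8360 + 60.6 = 49.8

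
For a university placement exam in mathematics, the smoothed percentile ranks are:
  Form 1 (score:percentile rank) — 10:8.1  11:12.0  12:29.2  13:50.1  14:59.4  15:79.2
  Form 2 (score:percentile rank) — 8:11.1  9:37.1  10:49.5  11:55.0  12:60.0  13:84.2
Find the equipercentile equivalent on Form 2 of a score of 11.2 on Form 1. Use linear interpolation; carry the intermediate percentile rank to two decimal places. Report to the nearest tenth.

PR of 11.2 on Form 1: 12.0 + (11.2 − 11)/(12 − 11) × (29.2 − 12.0) = 15.44
On Form 2, PR 15.44 falls between score 8 (PR 11.1) and 9 (PR 37.1).
Interpolate: 8 + (15.44 − 11.1)/(37.1 − 11.1) × (9 − 8) = 8.2

8.2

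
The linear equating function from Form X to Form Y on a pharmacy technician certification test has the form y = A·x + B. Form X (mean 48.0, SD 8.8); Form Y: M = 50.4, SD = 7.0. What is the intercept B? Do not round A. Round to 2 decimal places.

A = SD_Y / SD_X = 7.0 / 8.8 = 0.795455
B = M_Y − A·M_X = 50.4 − 0.795455 × 48.0 = 12.22

12.22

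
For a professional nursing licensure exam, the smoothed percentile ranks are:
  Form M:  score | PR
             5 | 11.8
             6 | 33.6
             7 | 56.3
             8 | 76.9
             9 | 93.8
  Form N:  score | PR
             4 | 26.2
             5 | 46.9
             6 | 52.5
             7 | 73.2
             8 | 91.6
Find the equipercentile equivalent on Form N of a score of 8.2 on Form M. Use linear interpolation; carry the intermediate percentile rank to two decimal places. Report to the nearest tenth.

PR of 8.2 on Form M: 76.9 + (8.2 − 8)/(9 − 8) × (93.8 − 76.9) = 80.28
On Form N, PR 80.28 falls between score 7 (PR 73.2) and 8 (PR 91.6).
Interpolate: 7 + (80.28 − 73.2)/(91.6 − 73.2) × (8 − 7) = 7.4

7.4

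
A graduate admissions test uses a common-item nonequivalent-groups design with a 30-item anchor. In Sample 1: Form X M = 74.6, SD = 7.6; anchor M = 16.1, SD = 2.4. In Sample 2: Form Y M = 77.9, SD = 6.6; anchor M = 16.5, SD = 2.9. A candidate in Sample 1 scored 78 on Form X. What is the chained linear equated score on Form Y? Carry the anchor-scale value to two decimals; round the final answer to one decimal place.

79.4

Form X → anchor (Sample 1): v = (2.4/7.6)(78 − 74.6) + 16.1 = 17.17
anchor → Form Y (Sample 2): y = (6.6/2.9)(17.17 − 16.5) + 77.9 = 79.4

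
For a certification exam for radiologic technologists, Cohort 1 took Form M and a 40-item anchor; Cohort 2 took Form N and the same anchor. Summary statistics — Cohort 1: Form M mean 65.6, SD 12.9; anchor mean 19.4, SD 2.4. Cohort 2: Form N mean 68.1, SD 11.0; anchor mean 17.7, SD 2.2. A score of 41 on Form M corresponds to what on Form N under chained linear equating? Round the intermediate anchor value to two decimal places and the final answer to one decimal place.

53.7

Form M → anchor (Cohort 1): v = (2.4/12.9)(41 − 65.6) + 19.4 = 14.82
anchor → Form N (Cohort 2): y = (11.0/2.2)(14.82 − 17.7) + 68.1 = 53.7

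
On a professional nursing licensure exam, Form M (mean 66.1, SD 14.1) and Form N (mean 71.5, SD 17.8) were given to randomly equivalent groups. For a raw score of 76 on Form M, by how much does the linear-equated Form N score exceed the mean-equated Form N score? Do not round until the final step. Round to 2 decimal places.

Mean-equated: 76 + (71.5 − 66.1) = 81.40
Linear-equated: (17.8/14.1)(76 − 66.1) + 71.5 = 83.998
Difference = 83.998 − 81.40 = 2.60

2.60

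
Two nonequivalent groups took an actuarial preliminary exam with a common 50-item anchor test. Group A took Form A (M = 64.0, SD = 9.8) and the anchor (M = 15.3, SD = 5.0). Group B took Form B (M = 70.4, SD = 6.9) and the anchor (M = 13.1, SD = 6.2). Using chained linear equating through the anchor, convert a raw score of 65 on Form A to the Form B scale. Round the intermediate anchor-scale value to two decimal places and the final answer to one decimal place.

Form A → anchor (Group A): v = (5.0/9.8)(65 − 64.0) + 15.3 = 15.81
anchor → Form B (Group B): y = (6.9/6.2)(15.81 − 13.1) + 70.4 = 73.4

73.4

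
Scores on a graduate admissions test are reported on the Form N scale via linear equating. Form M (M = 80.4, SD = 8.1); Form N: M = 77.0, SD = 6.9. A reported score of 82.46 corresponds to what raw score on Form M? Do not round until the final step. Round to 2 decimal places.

Invert y = (SD_Y/SD_X)(x − M_X) + M_Y:
x = (SD_X/SD_Y)(y − M_Y) + M_X = (8.1/6.9)(82.46 − 77.0) + 80.4
x = 1.173913 × 5.460 + 80.4 = 86.81

86.81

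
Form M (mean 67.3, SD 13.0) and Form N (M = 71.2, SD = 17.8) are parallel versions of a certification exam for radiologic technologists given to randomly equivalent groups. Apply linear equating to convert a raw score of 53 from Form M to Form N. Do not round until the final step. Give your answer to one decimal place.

51.6

Linear equating: y = (SD_Y/SD_X)(x − M_X) + M_Y
y = (17.8/13.0)(53 − 67.3) + 71.2
y = 1.369231 × -14.3 + 71.2 = -19.5800 + 71.2 = 51.6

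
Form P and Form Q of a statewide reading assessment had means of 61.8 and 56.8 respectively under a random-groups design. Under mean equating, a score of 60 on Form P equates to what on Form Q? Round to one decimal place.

Mean equating: y = x + (M_Y − M_X) = 60 + (56.8 − 61.8) = 55.0

55.0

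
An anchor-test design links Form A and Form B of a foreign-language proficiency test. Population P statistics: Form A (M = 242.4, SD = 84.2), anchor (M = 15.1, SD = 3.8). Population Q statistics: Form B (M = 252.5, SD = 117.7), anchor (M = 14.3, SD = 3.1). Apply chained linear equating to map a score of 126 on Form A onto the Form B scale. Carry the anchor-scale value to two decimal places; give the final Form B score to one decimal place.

83.5

Form A → anchor (Population P): v = (3.8/84.2)(126 − 242.4) + 15.1 = 9.85
anchor → Form B (Population Q): y = (117.7/3.1)(9.85 − 14.3) + 252.5 = 83.5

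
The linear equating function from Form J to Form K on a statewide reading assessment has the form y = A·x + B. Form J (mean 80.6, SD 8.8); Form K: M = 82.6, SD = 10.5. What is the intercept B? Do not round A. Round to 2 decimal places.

A = SD_Y / SD_X = 10.5 / 8.8 = 1.193182
B = M_Y − A·M_X = 82.6 − 1.193182 × 80.6 = -13.57

-13.57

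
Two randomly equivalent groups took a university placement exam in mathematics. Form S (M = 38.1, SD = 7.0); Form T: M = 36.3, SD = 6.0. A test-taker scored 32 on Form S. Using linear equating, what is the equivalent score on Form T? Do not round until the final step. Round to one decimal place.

Linear equating: y = (SD_Y/SD_X)(x − M_X) + M_Y
y = (6.0/7.0)(32 − 38.1) + 36.3
y = 0.857143 × -6.1 + 36.3 = -5.2286 + 36.3 = 31.1

31.1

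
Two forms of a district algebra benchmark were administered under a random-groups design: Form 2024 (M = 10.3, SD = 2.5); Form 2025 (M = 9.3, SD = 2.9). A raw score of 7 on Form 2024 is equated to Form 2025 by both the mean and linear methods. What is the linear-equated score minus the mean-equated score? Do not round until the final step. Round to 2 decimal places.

-0.53

Mean-equated: 7 + (9.3 − 10.3) = 6.00
Linear-equated: (2.9/2.5)(7 − 10.3) + 9.3 = 5.472
Difference = 5.472 − 6.00 = -0.53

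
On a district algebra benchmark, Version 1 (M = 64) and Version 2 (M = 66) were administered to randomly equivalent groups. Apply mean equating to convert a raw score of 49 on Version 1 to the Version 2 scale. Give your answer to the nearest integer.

51

Mean equating: y = x + (M_Y − M_X) = 49 + (66 − 64) = 51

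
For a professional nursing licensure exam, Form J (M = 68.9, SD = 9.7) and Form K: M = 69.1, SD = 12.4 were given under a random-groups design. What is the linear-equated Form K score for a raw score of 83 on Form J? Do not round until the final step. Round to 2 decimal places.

Linear equating: y = (SD_Y/SD_X)(x − M_X) + M_Y
y = (12.4/9.7)(83 − 68.9) + 69.1
y = 1.278351 × 14.1 + 69.1 = 18.0247 + 69.1 = 87.12

87.12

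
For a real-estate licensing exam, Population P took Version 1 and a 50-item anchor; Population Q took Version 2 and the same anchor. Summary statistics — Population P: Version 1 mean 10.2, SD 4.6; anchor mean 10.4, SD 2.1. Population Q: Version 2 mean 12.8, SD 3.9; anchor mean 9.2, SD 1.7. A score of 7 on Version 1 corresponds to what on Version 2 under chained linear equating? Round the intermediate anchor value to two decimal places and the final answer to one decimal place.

Version 1 → anchor (Population P): v = (2.1/4.6)(7 − 10.2) + 10.4 = 8.94
anchor → Version 2 (Population Q): y = (3.9/1.7)(8.94 − 9.2) + 12.8 = 12.2

12.2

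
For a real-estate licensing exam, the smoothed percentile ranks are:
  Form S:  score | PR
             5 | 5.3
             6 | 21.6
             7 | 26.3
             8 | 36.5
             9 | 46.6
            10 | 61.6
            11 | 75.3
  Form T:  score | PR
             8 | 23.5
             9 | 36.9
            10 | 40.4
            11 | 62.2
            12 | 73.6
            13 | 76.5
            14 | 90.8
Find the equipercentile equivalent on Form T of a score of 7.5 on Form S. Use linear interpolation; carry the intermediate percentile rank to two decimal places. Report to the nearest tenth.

8.6

PR of 7.5 on Form S: 26.3 + (7.5 − 7)/(8 − 7) × (36.5 − 26.3) = 31.40
On Form T, PR 31.40 falls between score 8 (PR 23.5) and 9 (PR 36.9).
Interpolate: 8 + (31.40 − 23.5)/(36.9 − 23.5) × (9 − 8) = 8.6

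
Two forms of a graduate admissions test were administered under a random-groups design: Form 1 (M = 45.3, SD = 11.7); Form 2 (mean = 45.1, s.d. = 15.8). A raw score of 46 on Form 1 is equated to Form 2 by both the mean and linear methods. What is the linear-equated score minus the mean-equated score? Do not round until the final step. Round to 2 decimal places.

0.25

Mean-equated: 46 + (45.1 − 45.3) = 45.80
Linear-equated: (15.8/11.7)(46 − 45.3) + 45.1 = 46.045
Difference = 46.045 − 45.80 = 0.25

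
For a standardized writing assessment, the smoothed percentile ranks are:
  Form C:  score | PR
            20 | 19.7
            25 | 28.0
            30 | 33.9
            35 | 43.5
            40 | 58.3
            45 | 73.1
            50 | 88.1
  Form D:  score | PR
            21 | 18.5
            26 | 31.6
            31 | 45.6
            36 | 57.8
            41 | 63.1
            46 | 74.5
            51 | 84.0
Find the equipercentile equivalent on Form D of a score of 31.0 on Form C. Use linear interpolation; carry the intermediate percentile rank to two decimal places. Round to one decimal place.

27.5

PR of 31.0 on Form C: 33.9 + (31.0 − 30)/(35 − 30) × (43.5 − 33.9) = 35.82
On Form D, PR 35.82 falls between score 26 (PR 31.6) and 31 (PR 45.6).
Interpolate: 26 + (35.82 − 31.6)/(45.6 − 31.6) × (31 − 26) = 27.5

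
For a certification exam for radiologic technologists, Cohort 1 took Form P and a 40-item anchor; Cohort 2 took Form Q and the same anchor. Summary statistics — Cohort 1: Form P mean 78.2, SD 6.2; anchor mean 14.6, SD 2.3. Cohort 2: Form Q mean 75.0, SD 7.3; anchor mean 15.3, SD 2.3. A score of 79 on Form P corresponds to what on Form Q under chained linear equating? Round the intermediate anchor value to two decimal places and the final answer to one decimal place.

73.7

Form P → anchor (Cohort 1): v = (2.3/6.2)(79 − 78.2) + 14.6 = 14.90
anchor → Form Q (Cohort 2): y = (7.3/2.3)(14.90 − 15.3) + 75.0 = 73.7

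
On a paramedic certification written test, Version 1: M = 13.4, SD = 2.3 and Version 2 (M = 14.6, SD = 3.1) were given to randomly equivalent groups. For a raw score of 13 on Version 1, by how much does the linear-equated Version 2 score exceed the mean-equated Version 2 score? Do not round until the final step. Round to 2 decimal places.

Mean-equated: 13 + (14.6 − 13.4) = 14.20
Linear-equated: (3.1/2.3)(13 − 13.4) + 14.6 = 14.061
Difference = 14.061 − 14.20 = -0.14

-0.14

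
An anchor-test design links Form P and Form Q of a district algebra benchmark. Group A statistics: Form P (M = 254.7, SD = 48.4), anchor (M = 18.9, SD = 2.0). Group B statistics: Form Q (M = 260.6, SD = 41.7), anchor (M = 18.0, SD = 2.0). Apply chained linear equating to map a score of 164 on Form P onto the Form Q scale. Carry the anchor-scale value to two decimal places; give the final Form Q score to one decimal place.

Form P → anchor (Group A): v = (2.0/48.4)(164 − 254.7) + 18.9 = 15.15
anchor → Form Q (Group B): y = (41.7/2.0)(15.15 − 18.0) + 260.6 = 201.2

201.2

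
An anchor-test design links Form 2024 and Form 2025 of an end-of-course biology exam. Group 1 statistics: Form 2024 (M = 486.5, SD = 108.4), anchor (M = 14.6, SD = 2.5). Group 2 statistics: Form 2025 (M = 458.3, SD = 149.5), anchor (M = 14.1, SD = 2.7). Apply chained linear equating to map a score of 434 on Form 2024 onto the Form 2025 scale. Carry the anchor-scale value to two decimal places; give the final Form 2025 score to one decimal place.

Form 2024 → anchor (Group 1): v = (2.5/108.4)(434 − 486.5) + 14.6 = 13.39
anchor → Form 2025 (Group 2): y = (149.5/2.7)(13.39 − 14.1) + 458.3 = 419.0

419.0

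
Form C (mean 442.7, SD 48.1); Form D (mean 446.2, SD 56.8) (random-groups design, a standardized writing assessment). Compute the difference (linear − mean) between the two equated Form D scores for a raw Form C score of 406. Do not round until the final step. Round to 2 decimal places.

-6.64

Mean-equated: 406 + (446.2 − 442.7) = 409.50
Linear-equated: (56.8/48.1)(406 − 442.7) + 446.2 = 402.862
Difference = 402.862 − 409.50 = -6.64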